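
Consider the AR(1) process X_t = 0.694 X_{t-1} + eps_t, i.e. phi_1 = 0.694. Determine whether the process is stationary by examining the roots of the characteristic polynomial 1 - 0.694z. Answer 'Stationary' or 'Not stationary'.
\text{Stationary}

The AR(p) characteristic polynomial is P(z) = 1 - 0.694z.
Stationarity requires all roots to lie outside the unit circle, i.e. |z| > 1 for every root.
This is linear in z: 1 + (-0.694) z = 0  =>  z = -1/(-0.694) = 1.440922,  |z| = 1.440922.
Moduli of all roots: 1.4409.
All moduli strictly greater than 1? Yes.
Verdict: Stationary.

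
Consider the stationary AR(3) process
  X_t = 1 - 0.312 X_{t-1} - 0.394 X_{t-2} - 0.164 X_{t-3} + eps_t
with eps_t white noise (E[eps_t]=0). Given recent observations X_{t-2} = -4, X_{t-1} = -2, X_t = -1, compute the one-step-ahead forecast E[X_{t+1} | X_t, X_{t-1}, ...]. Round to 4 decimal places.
E[X_{t+1} \mid \mathcal F_t] = 2.7560

For an AR(p) model X_t = c + sum_i phi_i X_{t-i} + eps_t, the
one-step-ahead conditional mean is
  E[X_{t+1} | X_t, ...] = c + sum_i phi_i X_{t+1-i}.
Substitute known values:
  E[X_{t+1} | ...] = 1 + (-0.312) * (-1) + (-0.394) * (-2) + (-0.164) * (-4)
                   = 2.7560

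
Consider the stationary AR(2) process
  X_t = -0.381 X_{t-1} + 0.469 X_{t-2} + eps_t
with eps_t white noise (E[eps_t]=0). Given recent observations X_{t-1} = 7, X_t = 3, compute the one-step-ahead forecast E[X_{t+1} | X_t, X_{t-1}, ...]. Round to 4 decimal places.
E[X_{t+1} \mid \mathcal F_t] = 2.1400

For an AR(p) model X_t = c + sum_i phi_i X_{t-i} + eps_t, the
one-step-ahead conditional mean is
  E[X_{t+1} | X_t, ...] = c + sum_i phi_i X_{t+1-i}.
Substitute known values:
  E[X_{t+1} | ...] = (-0.381) * (3) + (0.469) * (7)
                   = 2.1400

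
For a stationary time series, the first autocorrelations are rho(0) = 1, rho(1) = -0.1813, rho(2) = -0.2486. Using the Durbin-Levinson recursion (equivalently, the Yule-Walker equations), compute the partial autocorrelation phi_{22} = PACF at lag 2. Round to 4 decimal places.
\phi_{22} = -0.2910

The PACF at lag k is phi_{kk}, the last component of the solution
to the Yule-Walker system G_k phi = r_k where
  (G_k)_{ij} = rho(|i - j|), (r_k)_i = rho(i), i,j = 1..k.
Equivalently, Durbin-Levinson gives phi_{kk} iteratively:
  phi_{11} = rho(1)
  phi_{kk} = [rho(k) - sum_{j=1..k-1} phi_{k-1,j} rho(k-j)]
            / [1 - sum_{j=1..k-1} phi_{k-1,j} rho(j)],
  phi_{k,j} = phi_{k-1,j} - phi_{kk} phi_{k-1,k-j},  j = 1..k-1.
Step k = 1:
  phi_11 = rho(1) = -0.1813.
Step k = 2:
  phi_22 = [rho(2) - phi_11 rho(1)] / [1 - phi_11 rho(1)] = [-0.2486 - (-0.1813)(-0.1813)] / [1 - (-0.1813)(-0.1813)]
         = -0.28146969 / 0.96713031 = -0.291.
Therefore phi_{22} = -0.2910.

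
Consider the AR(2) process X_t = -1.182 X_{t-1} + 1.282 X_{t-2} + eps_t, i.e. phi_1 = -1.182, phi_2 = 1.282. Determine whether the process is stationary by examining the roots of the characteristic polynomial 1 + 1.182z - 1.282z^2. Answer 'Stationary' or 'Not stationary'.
\text{Not stationary}

The AR(p) characteristic polynomial is P(z) = 1 + 1.182z - 1.282z^2.
Stationarity requires all roots to lie outside the unit circle, i.e. |z| > 1 for every root.
Set 1 + (1.182) z + (-1.282) z^2 = 0, i.e. a z^2 + b z + c = 0 with a = -1.282, b = 1.182, c = 1.
Discriminant D = b^2 - 4ac = (1.182)^2 - 4*(-1.282)*1 = 1.397124 - (-5.128) = 6.525124.
D >= 0, so the roots are real: z = (-b +/- sqrt(D)) / (2a) = (-1.182 +/- 2.554432) / (-2.564).
  z_1 = (-1.182 + 2.554432) / (-2.564) = -0.5353,   |z_1| = 0.5353.
  z_2 = (-1.182 - 2.554432) / (-2.564) = 1.4573,   |z_2| = 1.4573.
Moduli of all roots: 0.5353, 1.4573.
All moduli strictly greater than 1? No.
Verdict: Not stationary.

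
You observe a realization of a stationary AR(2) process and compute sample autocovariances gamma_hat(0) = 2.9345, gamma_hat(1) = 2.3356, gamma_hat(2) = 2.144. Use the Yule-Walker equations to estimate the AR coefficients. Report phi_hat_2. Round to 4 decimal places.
\hat\phi_{2} = 0.2650

The Yule-Walker equations for an AR(p) process read, in matrix form,
  Gamma_p phi = r_p,   with   (Gamma_p)_{ij} = gamma(|i - j|),
                       (r_p)_i = gamma(i),   i,j = 1..p.
Substitute the sample gammas (Toeplitz matrix and right-hand side of size 2):
  Gamma_p = [[2.9345, 2.3356], [2.3356, 2.9345]]
  r_p     = [2.3356, 2.144]
Written out:
  2.9345 phi_1 + 2.3356 phi_2 = 2.3356
  2.3356 phi_1 + 2.9345 phi_2 = 2.144
Solve by Cramer's rule:
  det = gamma(0)^2 - gamma(1)^2 = (2.9345)^2 - (2.3356)^2 = 8.61129025 - 5.45502736 = 3.15626289
  phi_hat_1 = [gamma(1) gamma(0) - gamma(1) gamma(2)] / det = [(2.3356)(2.9345) - (2.3356)(2.144)] / 3.15626289 = 1.8462918 / 3.15626289 = 0.585
  phi_hat_2 = [gamma(0) gamma(2) - gamma(1)^2] / det = [(2.9345)(2.144) - (2.3356)^2] / 3.15626289 = 0.83654064 / 3.15626289 = 0.265
So phi_hat = [0.5850, 0.2650].
Therefore phi_hat_2 = 0.2650.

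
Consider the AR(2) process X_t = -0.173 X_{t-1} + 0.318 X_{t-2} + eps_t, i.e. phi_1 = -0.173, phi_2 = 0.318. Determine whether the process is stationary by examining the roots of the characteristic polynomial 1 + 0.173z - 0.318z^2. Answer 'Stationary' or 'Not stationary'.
\text{Stationary}

The AR(p) characteristic polynomial is P(z) = 1 + 0.173z - 0.318z^2.
Stationarity requires all roots to lie outside the unit circle, i.e. |z| > 1 for every root.
Set 1 + (0.173) z + (-0.318) z^2 = 0, i.e. a z^2 + b z + c = 0 with a = -0.318, b = 0.173, c = 1.
Discriminant D = b^2 - 4ac = (0.173)^2 - 4*(-0.318)*1 = 0.029929 - (-1.272) = 1.301929.
D >= 0, so the roots are real: z = (-b +/- sqrt(D)) / (2a) = (-0.173 +/- 1.141021) / (-0.636).
  z_1 = (-0.173 + 1.141021) / (-0.636) = -1.522,   |z_1| = 1.522.
  z_2 = (-0.173 - 1.141021) / (-0.636) = 2.0661,   |z_2| = 2.0661.
Moduli of all roots: 1.5220, 2.0661.
All moduli strictly greater than 1? Yes.
Verdict: Stationary.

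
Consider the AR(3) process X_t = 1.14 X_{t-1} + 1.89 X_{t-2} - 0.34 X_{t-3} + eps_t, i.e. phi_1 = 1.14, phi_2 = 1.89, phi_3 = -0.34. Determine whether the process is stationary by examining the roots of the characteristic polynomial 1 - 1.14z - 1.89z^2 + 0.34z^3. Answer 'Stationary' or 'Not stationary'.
\text{Not stationary}

The AR(p) characteristic polynomial is P(z) = 1 - 1.14z - 1.89z^2 + 0.34z^3.
Stationarity requires all roots to lie outside the unit circle, i.e. |z| > 1 for every root.
Degree 3: look for a simple real root z0 first, then factor out (1 - z/z0) and solve the remaining quadratic.
Testing z0 = 0.5: P(0.5) = 1 + (-1.14)(0.5) + (-1.89)(0.5)^2 + (0.34)(0.5)^3
  = 1 + (-0.57) + (-0.4725) + (0.0425) = 0.  So z_0 = 0.5 is a root, |z_0| = 0.5.
Divide out the factor (1 - 2 z) = (1 - z/z0) (since 1/z0 = 2):
  P(z) = (1 - 2 z)(1 + (0.86) z + (-0.17) z^2)
  [check: z-coef 0.86 - (2) = -1.14; z^2-coef -0.17 - (2)(0.86) = -1.89; z^3-coef -(2)(-0.17) = 0.34.]
Remaining roots from the quadratic factor 1 + (0.86) z + (-0.17) z^2:
  Set 1 + (0.86) z + (-0.17) z^2 = 0, i.e. a z^2 + b z + c = 0 with a = -0.17, b = 0.86, c = 1.
  Discriminant D = b^2 - 4ac = (0.86)^2 - 4*(-0.17)*1 = 0.7396 - (-0.68) = 1.4196.
  D >= 0, so the roots are real: z = (-b +/- sqrt(D)) / (2a) = (-0.86 +/- 1.19147) / (-0.34).
    z_1 = (-0.86 + 1.19147) / (-0.34) = -0.9749,   |z_1| = 0.9749.
    z_2 = (-0.86 - 1.19147) / (-0.34) = 6.0337,   |z_2| = 6.0337.
Moduli of all roots: 0.5000, 0.9749, 6.0337.
All moduli strictly greater than 1? No.
Verdict: Not stationary.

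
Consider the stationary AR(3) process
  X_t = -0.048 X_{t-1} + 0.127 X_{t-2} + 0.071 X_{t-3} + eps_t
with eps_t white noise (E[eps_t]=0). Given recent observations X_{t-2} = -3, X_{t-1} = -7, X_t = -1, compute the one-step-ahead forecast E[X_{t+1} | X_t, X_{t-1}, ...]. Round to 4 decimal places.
E[X_{t+1} \mid \mathcal F_t] = -1.0540

For an AR(p) model X_t = c + sum_i phi_i X_{t-i} + eps_t, the
one-step-ahead conditional mean is
  E[X_{t+1} | X_t, ...] = c + sum_i phi_i X_{t+1-i}.
Substitute known values:
  E[X_{t+1} | ...] = (-0.048) * (-1) + (0.127) * (-7) + (0.071) * (-3)
                   = -1.0540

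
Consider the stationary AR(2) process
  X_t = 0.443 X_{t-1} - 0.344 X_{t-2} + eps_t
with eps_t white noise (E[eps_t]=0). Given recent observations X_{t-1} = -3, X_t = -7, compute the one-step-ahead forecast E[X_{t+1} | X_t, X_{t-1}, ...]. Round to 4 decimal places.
E[X_{t+1} \mid \mathcal F_t] = -2.0690

For an AR(p) model X_t = c + sum_i phi_i X_{t-i} + eps_t, the
one-step-ahead conditional mean is
  E[X_{t+1} | X_t, ...] = c + sum_i phi_i X_{t+1-i}.
Substitute known values:
  E[X_{t+1} | ...] = (0.443) * (-7) + (-0.344) * (-3)
                   = -2.0690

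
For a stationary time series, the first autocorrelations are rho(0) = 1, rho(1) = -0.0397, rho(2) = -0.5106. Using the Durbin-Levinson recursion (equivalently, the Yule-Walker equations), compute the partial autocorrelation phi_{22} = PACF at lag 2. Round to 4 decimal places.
\phi_{22} = -0.5130

The PACF at lag k is phi_{kk}, the last component of the solution
to the Yule-Walker system G_k phi = r_k where
  (G_k)_{ij} = rho(|i - j|), (r_k)_i = rho(i), i,j = 1..k.
Equivalently, Durbin-Levinson gives phi_{kk} iteratively:
  phi_{11} = rho(1)
  phi_{kk} = [rho(k) - sum_{j=1..k-1} phi_{k-1,j} rho(k-j)]
            / [1 - sum_{j=1..k-1} phi_{k-1,j} rho(j)],
  phi_{k,j} = phi_{k-1,j} - phi_{kk} phi_{k-1,k-j},  j = 1..k-1.
Step k = 1:
  phi_11 = rho(1) = -0.0397.
Step k = 2:
  phi_22 = [rho(2) - phi_11 rho(1)] / [1 - phi_11 rho(1)] = [-0.5106 - (-0.0397)(-0.0397)] / [1 - (-0.0397)(-0.0397)]
         = -0.51217609 / 0.99842391 = -0.513.
Therefore phi_{22} = -0.5130.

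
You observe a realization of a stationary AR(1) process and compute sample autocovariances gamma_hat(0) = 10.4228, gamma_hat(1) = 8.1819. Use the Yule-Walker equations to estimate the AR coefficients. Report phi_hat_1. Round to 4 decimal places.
\hat\phi_{1} = 0.7850

The Yule-Walker equations for an AR(p) process read, in matrix form,
  Gamma_p phi = r_p,   with   (Gamma_p)_{ij} = gamma(|i - j|),
                       (r_p)_i = gamma(i),   i,j = 1..p.
Substitute the sample gammas (Toeplitz matrix and right-hand side of size 1):
  Gamma_p = [[10.4228]]
  r_p     = [8.1819]
With p = 1 this is the single equation gamma(0) phi_1 = gamma(1):
  phi_hat_1 = gamma(1) / gamma(0) = 8.1819 / 10.4228 = 0.7850.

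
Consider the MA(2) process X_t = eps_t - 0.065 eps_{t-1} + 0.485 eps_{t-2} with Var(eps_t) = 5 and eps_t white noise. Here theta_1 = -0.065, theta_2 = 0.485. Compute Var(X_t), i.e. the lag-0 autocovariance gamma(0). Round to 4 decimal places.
\gamma(0) = 6.1973

For an MA(q) process X_t = eps_t + sum_i theta_i eps_{t-i} with
Var(eps_t) = sigma^2, the variance is
  gamma(0) = sigma^2 * (1 + sum_i theta_i^2).
  sum_i theta_i^2 = (-0.065)^2 + (0.485)^2 = 0.004225 + 0.235225 = 0.23945.
  gamma(0) = 5 * (1 + 0.23945) = 5 * 1.23945 = 6.19725, which rounds to 6.1973.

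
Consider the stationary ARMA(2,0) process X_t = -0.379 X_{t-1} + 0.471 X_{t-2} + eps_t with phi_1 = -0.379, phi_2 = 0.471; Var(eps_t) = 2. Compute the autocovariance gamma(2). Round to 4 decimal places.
\gamma(2) = 3.9211

Multiply the model equation by X_{t-k} and take expectations. With theta_0 = psi_0 = 1 and psi_j the MA(infinity) weights, this gives
  gamma(k) - sum_i phi_i gamma(k-i) = c_k,
  c_k = sigma^2 * sum_{j=k..q} theta_j psi_{j-k}   (c_k = 0 for k > q),
using gamma(-m) = gamma(m).
Pure AR (q = 0): c_0 = sigma^2 = 2, c_k = 0 for k >= 1.
Equations for k = 0, 1, 2 (AR order 2, c_2 = 0):
  (E0) gamma(0) = phi_1 gamma(1) + phi_2 gamma(2) + c_0
  (E1) gamma(1) = phi_1 gamma(0) + phi_2 gamma(1) + c_1
  (E2) gamma(2) = phi_1 gamma(1) + phi_2 gamma(0)
From (E1): gamma(1) = A gamma(0) + B with
  A = phi_1 / (1 - phi_2) = -0.379 / 0.529 = -0.716446,   B = c_1 / (1 - phi_2) = 0 / 0.529 = 0.
Insert (E2) into (E0): gamma(0) (1 - phi_2^2) = phi_1 (1 + phi_2) gamma(1) + c_0.
  phi_1 (1 + phi_2) = (-0.379)(1.471) = -0.557509,   1 - phi_2^2 = 0.778159.
Replace gamma(1) by A gamma(0) + B and collect gamma(0):
  gamma(0) [0.778159 - (-0.557509)(-0.716446)] = c_0 = 2
  gamma(0) * 0.378734 = 2
  gamma(0) = 2 / 0.378734 = 5.280753.
  gamma(1) = A gamma(0) = (-0.716446)(5.280753) = -3.783375.
  gamma(2) = phi_1 gamma(1) + phi_2 gamma(0) = (-0.379)(-3.783375) + (0.471)(5.280753) = 3.921134.
Therefore gamma(2) = 3.9211 (to 4 decimal places).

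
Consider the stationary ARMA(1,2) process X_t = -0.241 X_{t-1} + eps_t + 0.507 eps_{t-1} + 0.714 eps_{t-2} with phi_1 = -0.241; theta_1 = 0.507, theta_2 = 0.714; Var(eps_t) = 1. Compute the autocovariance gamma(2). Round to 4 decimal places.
\gamma(2) = 0.6343

Multiply the model equation by X_{t-k} and take expectations. With theta_0 = psi_0 = 1 and psi_j the MA(infinity) weights, this gives
  gamma(k) - sum_i phi_i gamma(k-i) = c_k,
  c_k = sigma^2 * sum_{j=k..q} theta_j psi_{j-k}   (c_k = 0 for k > q),
using gamma(-m) = gamma(m).
psi-weights needed (psi_j = theta_j + sum_i phi_i psi_{j-i}):
  psi_1 = theta_1 + phi_1 = 0.507 + (-0.241) = 0.266
  psi_2 = theta_2 + phi_1 psi_1 = 0.714 + (-0.241)(0.266) = 0.649894
Right-hand sides:
  c_0 = sigma^2 (1 + theta_1 psi_1 + theta_2 psi_2) = 1 * (1 + (0.507)(0.266) + (0.714)(0.649894)) = 1 * 1.598886 = 1.598886
  c_1 = sigma^2 (theta_1 + theta_2 psi_1) = 1 * (0.507 + (0.714)(0.266)) = 0.696924
  c_2 = sigma^2 theta_2 = 1 * (0.714) = 0.714
Equations for k = 0 and k = 1 (AR order 1):
  gamma(0) = phi_1 gamma(1) + c_0
  gamma(1) = phi_1 gamma(0) + c_1
Substituting the second into the first: gamma(0) (1 - phi_1^2) = c_0 + phi_1 c_1, so
  gamma(0) = (c_0 + phi_1 c_1) / (1 - phi_1^2) = (1.598886 + (-0.241)(0.696924)) / (1 - (-0.241)^2) = 1.430928 / 0.941919 = 1.519162.
  gamma(1) = phi_1 gamma(0) + c_1 = (-0.241)(1.519162) + (0.696924) = 0.330806.
For k = 2: gamma(2) = phi_1 gamma(1) + c_2
  = (-0.241)(0.330806) + (0.714) = 0.634276.
Therefore gamma(2) = 0.6343 (to 4 decimal places).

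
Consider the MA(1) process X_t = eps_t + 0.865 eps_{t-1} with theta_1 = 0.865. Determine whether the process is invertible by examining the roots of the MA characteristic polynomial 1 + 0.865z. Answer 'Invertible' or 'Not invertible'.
\text{Invertible}

The MA(q) characteristic polynomial is P(z) = 1 + 0.865z.
Invertibility requires all roots to lie outside the unit circle, i.e. |z| > 1 for every root.
This is linear in z: 1 + (0.865) z = 0  =>  z = -1/(0.865) = -1.156069,  |z| = 1.156069.
Moduli of all roots: 1.1561.
All moduli strictly greater than 1? Yes.
Verdict: Invertible.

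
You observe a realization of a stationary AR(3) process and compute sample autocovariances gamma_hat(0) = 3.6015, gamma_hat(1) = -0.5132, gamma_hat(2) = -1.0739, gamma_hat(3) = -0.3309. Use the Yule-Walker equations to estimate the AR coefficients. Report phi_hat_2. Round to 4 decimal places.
\hat\phi_{2} = -0.3670

The Yule-Walker equations for an AR(p) process read, in matrix form,
  Gamma_p phi = r_p,   with   (Gamma_p)_{ij} = gamma(|i - j|),
                       (r_p)_i = gamma(i),   i,j = 1..p.
Substitute the sample gammas (Toeplitz matrix and right-hand side of size 3):
  Gamma_p = [[3.6015, -0.5132, -1.0739], [-0.5132, 3.6015, -0.5132], [-1.0739, -0.5132, 3.6015]]
  r_p     = [-0.5132, -1.0739, -0.3309]
Written out (R1..R3):
  (R1) 3.6015 phi_1 - 0.5132 phi_2 - 1.0739 phi_3 = -0.5132
  (R2) -0.5132 phi_1 + 3.6015 phi_2 - 0.5132 phi_3 = -1.0739
  (R3) -1.0739 phi_1 - 0.5132 phi_2 + 3.6015 phi_3 = -0.3309
Gaussian elimination:
  R2 <- R2 - (-0.5132/3.6015) R1 = R2 - (-0.142496) R1:  3.528371 phi_2 - 0.666227 phi_3 = -1.147029
  R3 <- R3 - (-1.0739/3.6015) R1 = R3 - (-0.298181) R1:  -0.666227 phi_2 + 3.281283 phi_3 = -0.483927
  R3 <- R3 - (-0.666227/3.528371) R2 = R3 - (-0.18882) R2:  3.155486 phi_3 = -0.700509
Back-substitution:
  phi_hat_3 = -0.700509 / 3.155486 = -0.221997
  phi_hat_2 = (-1.147029 - (-0.666227)(-0.221997)) / 3.528371 = -0.367005
  phi_hat_1 = (-0.5132 - (-0.5132)(-0.367005) - (-1.0739)(-0.221997)) / 3.6015 = -0.260988
So phi_hat = [-0.2610, -0.3670, -0.2220].
Therefore phi_hat_2 = -0.3670.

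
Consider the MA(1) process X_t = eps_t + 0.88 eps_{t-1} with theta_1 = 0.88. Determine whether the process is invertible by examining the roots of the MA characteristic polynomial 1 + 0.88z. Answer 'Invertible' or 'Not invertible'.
\text{Invertible}

The MA(q) characteristic polynomial is P(z) = 1 + 0.88z.
Invertibility requires all roots to lie outside the unit circle, i.e. |z| > 1 for every root.
This is linear in z: 1 + (0.88) z = 0  =>  z = -1/(0.88) = -1.136364,  |z| = 1.136364.
Moduli of all roots: 1.1364.
All moduli strictly greater than 1? Yes.
Verdict: Invertible.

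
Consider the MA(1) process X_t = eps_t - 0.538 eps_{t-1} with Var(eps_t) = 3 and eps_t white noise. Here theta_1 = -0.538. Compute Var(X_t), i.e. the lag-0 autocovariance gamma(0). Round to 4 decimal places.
\gamma(0) = 3.8683

For an MA(q) process X_t = eps_t + sum_i theta_i eps_{t-i} with
Var(eps_t) = sigma^2, the variance is
  gamma(0) = sigma^2 * (1 + sum_i theta_i^2).
  sum_i theta_i^2 = (-0.538)^2 = 0.289444.
  gamma(0) = 3 * (1 + 0.289444) = 3 * 1.289444 = 3.868332, which rounds to 3.8683.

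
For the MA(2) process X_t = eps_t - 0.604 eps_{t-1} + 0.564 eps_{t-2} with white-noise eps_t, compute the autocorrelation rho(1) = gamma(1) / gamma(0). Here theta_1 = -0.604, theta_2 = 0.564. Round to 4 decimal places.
\rho(1) = -0.5613

For an MA(q) process with theta_0 = 1, the autocovariance is
  gamma(k) = sigma^2 * sum_{i=0..q-k} theta_i * theta_{i+k},
and rho(k) = gamma(k) / gamma(0). Sigma^2 cancels.
  numerator   = (1)*(-0.604) + (-0.604)*(0.564) = -0.944656.
  denominator = (1)^2 + (-0.604)^2 + (0.564)^2 = 1.682912.
  rho(1) = -0.944656 / 1.682912 = -0.5613.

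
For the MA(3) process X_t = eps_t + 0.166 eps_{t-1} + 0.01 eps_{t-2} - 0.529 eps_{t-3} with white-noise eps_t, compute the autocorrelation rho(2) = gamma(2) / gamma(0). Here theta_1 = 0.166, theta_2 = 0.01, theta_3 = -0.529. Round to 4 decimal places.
\rho(2) = -0.0595

For an MA(q) process with theta_0 = 1, the autocovariance is
  gamma(k) = sigma^2 * sum_{i=0..q-k} theta_i * theta_{i+k},
and rho(k) = gamma(k) / gamma(0). Sigma^2 cancels.
  numerator   = (1)*(0.01) + (0.166)*(-0.529) = -0.077814.
  denominator = (1)^2 + (0.166)^2 + (0.01)^2 + (-0.529)^2 = 1.307497.
  rho(2) = -0.077814 / 1.307497 = -0.0595.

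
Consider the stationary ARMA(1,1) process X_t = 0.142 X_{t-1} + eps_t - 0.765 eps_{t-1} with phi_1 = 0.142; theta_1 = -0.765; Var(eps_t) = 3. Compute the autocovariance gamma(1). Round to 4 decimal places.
\gamma(1) = -1.7003

Multiply the model equation by X_{t-k} and take expectations. With theta_0 = psi_0 = 1 and psi_j the MA(infinity) weights, this gives
  gamma(k) - sum_i phi_i gamma(k-i) = c_k,
  c_k = sigma^2 * sum_{j=k..q} theta_j psi_{j-k}   (c_k = 0 for k > q),
using gamma(-m) = gamma(m).
psi-weights needed (psi_j = theta_j + sum_i phi_i psi_{j-i}):
  psi_1 = theta_1 + phi_1 = -0.765 + (0.142) = -0.623
Right-hand sides:
  c_0 = sigma^2 (1 + theta_1 psi_1) = 3 * (1 + (-0.765)(-0.623)) = 3 * 1.476595 = 4.429785
  c_1 = sigma^2 theta_1 = 3 * (-0.765) = -2.295
  c_2 = 0
Equations for k = 0 and k = 1 (AR order 1):
  gamma(0) = phi_1 gamma(1) + c_0
  gamma(1) = phi_1 gamma(0) + c_1
Substituting the second into the first: gamma(0) (1 - phi_1^2) = c_0 + phi_1 c_1, so
  gamma(0) = (c_0 + phi_1 c_1) / (1 - phi_1^2) = (4.429785 + (0.142)(-2.295)) / (1 - (0.142)^2) = 4.103895 / 0.979836 = 4.188349.
  gamma(1) = phi_1 gamma(0) + c_1 = (0.142)(4.188349) + (-2.295) = -1.700254.
Therefore gamma(1) = -1.7003 (to 4 decimal places).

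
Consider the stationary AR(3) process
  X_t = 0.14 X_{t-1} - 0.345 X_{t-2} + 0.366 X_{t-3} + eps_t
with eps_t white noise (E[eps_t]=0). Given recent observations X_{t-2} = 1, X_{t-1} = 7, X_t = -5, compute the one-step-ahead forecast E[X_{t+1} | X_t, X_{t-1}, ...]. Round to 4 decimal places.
E[X_{t+1} \mid \mathcal F_t] = -2.7490

For an AR(p) model X_t = c + sum_i phi_i X_{t-i} + eps_t, the
one-step-ahead conditional mean is
  E[X_{t+1} | X_t, ...] = c + sum_i phi_i X_{t+1-i}.
Substitute known values:
  E[X_{t+1} | ...] = (0.14) * (-5) + (-0.345) * (7) + (0.366) * (1)
                   = -2.7490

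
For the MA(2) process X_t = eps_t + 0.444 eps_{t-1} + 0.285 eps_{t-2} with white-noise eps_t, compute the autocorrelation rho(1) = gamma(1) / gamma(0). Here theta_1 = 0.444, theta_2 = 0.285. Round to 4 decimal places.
\rho(1) = 0.4463

For an MA(q) process with theta_0 = 1, the autocovariance is
  gamma(k) = sigma^2 * sum_{i=0..q-k} theta_i * theta_{i+k},
and rho(k) = gamma(k) / gamma(0). Sigma^2 cancels.
  numerator   = (1)*(0.444) + (0.444)*(0.285) = 0.57054.
  denominator = (1)^2 + (0.444)^2 + (0.285)^2 = 1.278361.
  rho(1) = 0.57054 / 1.278361 = 0.4463.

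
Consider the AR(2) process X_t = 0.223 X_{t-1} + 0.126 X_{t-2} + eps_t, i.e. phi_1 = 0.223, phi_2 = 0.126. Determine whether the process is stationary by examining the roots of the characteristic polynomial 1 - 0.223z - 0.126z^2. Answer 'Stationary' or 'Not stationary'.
\text{Stationary}

The AR(p) characteristic polynomial is P(z) = 1 - 0.223z - 0.126z^2.
Stationarity requires all roots to lie outside the unit circle, i.e. |z| > 1 for every root.
Set 1 + (-0.223) z + (-0.126) z^2 = 0, i.e. a z^2 + b z + c = 0 with a = -0.126, b = -0.223, c = 1.
Discriminant D = b^2 - 4ac = (-0.223)^2 - 4*(-0.126)*1 = 0.049729 - (-0.504) = 0.553729.
D >= 0, so the roots are real: z = (-b +/- sqrt(D)) / (2a) = (0.223 +/- 0.74413) / (-0.252).
  z_1 = (0.223 + 0.74413) / (-0.252) = -3.8378,   |z_1| = 3.8378.
  z_2 = (0.223 - 0.74413) / (-0.252) = 2.068,   |z_2| = 2.068.
Moduli of all roots: 3.8378, 2.0680.
All moduli strictly greater than 1? Yes.
Verdict: Stationary.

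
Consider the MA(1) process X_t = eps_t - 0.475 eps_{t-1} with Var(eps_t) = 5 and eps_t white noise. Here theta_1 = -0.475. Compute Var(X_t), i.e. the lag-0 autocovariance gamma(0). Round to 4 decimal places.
\gamma(0) = 6.1281

For an MA(q) process X_t = eps_t + sum_i theta_i eps_{t-i} with
Var(eps_t) = sigma^2, the variance is
  gamma(0) = sigma^2 * (1 + sum_i theta_i^2).
  sum_i theta_i^2 = (-0.475)^2 = 0.225625.
  gamma(0) = 5 * (1 + 0.225625) = 5 * 1.225625 = 6.128125, which rounds to 6.1281.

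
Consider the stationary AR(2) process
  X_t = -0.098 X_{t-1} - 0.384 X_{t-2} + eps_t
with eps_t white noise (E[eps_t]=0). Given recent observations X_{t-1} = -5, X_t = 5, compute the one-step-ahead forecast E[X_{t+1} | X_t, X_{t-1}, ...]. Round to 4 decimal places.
E[X_{t+1} \mid \mathcal F_t] = 1.4300

For an AR(p) model X_t = c + sum_i phi_i X_{t-i} + eps_t, the
one-step-ahead conditional mean is
  E[X_{t+1} | X_t, ...] = c + sum_i phi_i X_{t+1-i}.
Substitute known values:
  E[X_{t+1} | ...] = (-0.098) * (5) + (-0.384) * (-5)
                   = 1.4300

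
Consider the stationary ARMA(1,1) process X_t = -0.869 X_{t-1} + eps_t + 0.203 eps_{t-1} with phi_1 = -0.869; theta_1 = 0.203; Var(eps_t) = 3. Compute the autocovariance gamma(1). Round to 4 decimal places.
\gamma(1) = -6.7209

Multiply the model equation by X_{t-k} and take expectations. With theta_0 = psi_0 = 1 and psi_j the MA(infinity) weights, this gives
  gamma(k) - sum_i phi_i gamma(k-i) = c_k,
  c_k = sigma^2 * sum_{j=k..q} theta_j psi_{j-k}   (c_k = 0 for k > q),
using gamma(-m) = gamma(m).
psi-weights needed (psi_j = theta_j + sum_i phi_i psi_{j-i}):
  psi_1 = theta_1 + phi_1 = 0.203 + (-0.869) = -0.666
Right-hand sides:
  c_0 = sigma^2 (1 + theta_1 psi_1) = 3 * (1 + (0.203)(-0.666)) = 3 * 0.864802 = 2.594406
  c_1 = sigma^2 theta_1 = 3 * (0.203) = 0.609
  c_2 = 0
Equations for k = 0 and k = 1 (AR order 1):
  gamma(0) = phi_1 gamma(1) + c_0
  gamma(1) = phi_1 gamma(0) + c_1
Substituting the second into the first: gamma(0) (1 - phi_1^2) = c_0 + phi_1 c_1, so
  gamma(0) = (c_0 + phi_1 c_1) / (1 - phi_1^2) = (2.594406 + (-0.869)(0.609)) / (1 - (-0.869)^2) = 2.065185 / 0.244839 = 8.434869.
  gamma(1) = phi_1 gamma(0) + c_1 = (-0.869)(8.434869) + (0.609) = -6.720902.
Therefore gamma(1) = -6.7209 (to 4 decimal places).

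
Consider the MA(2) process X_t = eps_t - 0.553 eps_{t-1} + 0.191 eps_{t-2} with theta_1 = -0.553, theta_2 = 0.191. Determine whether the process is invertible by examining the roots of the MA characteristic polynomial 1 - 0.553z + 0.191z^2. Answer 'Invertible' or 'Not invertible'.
\text{Invertible}

The MA(q) characteristic polynomial is P(z) = 1 - 0.553z + 0.191z^2.
Invertibility requires all roots to lie outside the unit circle, i.e. |z| > 1 for every root.
Set 1 + (-0.553) z + (0.191) z^2 = 0, i.e. a z^2 + b z + c = 0 with a = 0.191, b = -0.553, c = 1.
Discriminant D = b^2 - 4ac = (-0.553)^2 - 4*(0.191)*1 = 0.305809 - (0.764) = -0.458191.
D < 0, so the roots are the complex-conjugate pair z = (-b +/- i sqrt(-D)) / (2a) = 1.4476 +/- 1.772i.
For a conjugate pair |z|^2 = z * conj(z) = (product of roots) = c/a = 1/(0.191) = 5.235602, so |z| = sqrt(5.235602) = 2.2881 for both roots.
Moduli of all roots: 2.2881, 2.2881.
All moduli strictly greater than 1? Yes.
Verdict: Invertible.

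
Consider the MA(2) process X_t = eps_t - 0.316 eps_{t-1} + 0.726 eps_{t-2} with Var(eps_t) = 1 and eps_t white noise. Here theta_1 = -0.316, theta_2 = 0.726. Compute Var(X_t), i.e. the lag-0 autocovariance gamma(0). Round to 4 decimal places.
\gamma(0) = 1.6269

For an MA(q) process X_t = eps_t + sum_i theta_i eps_{t-i} with
Var(eps_t) = sigma^2, the variance is
  gamma(0) = sigma^2 * (1 + sum_i theta_i^2).
  sum_i theta_i^2 = (-0.316)^2 + (0.726)^2 = 0.099856 + 0.527076 = 0.626932.
  gamma(0) = 1 * (1 + 0.626932) = 1 * 1.626932 = 1.626932, which rounds to 1.6269.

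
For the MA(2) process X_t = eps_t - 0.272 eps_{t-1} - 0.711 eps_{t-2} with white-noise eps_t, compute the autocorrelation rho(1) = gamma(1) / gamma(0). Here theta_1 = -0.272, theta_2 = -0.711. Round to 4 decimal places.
\rho(1) = -0.0498

For an MA(q) process with theta_0 = 1, the autocovariance is
  gamma(k) = sigma^2 * sum_{i=0..q-k} theta_i * theta_{i+k},
and rho(k) = gamma(k) / gamma(0). Sigma^2 cancels.
  numerator   = (1)*(-0.272) + (-0.272)*(-0.711) = -0.078608.
  denominator = (1)^2 + (-0.272)^2 + (-0.711)^2 = 1.579505.
  rho(1) = -0.078608 / 1.579505 = -0.0498.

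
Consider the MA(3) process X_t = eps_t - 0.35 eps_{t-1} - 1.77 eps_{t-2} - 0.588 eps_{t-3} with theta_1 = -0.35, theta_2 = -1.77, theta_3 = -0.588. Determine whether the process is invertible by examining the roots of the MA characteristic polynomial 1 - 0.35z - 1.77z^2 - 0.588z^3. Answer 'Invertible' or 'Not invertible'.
\text{Not invertible}

The MA(q) characteristic polynomial is P(z) = 1 - 0.35z - 1.77z^2 - 0.588z^3.
Invertibility requires all roots to lie outside the unit circle, i.e. |z| > 1 for every root.
Degree 3: look for a simple real root z0 first, then factor out (1 - z/z0) and solve the remaining quadratic.
Testing z0 = -2.5: P(-2.5) = 1 + (-0.35)(-2.5) + (-1.77)(-2.5)^2 + (-0.588)(-2.5)^3
  = 1 + (0.875) + (-11.0625) + (9.1875) = 0.  So z_0 = -2.5 is a root, |z_0| = 2.5.
Divide out the factor (1 + 0.4 z) = (1 - z/z0) (since 1/z0 = -0.4):
  P(z) = (1 + 0.4 z)(1 + (-0.75) z + (-1.47) z^2)
  [check: z-coef -0.75 - (-0.4) = -0.35; z^2-coef -1.47 - (-0.4)(-0.75) = -1.77; z^3-coef -(-0.4)(-1.47) = -0.588.]
Remaining roots from the quadratic factor 1 + (-0.75) z + (-1.47) z^2:
  Set 1 + (-0.75) z + (-1.47) z^2 = 0, i.e. a z^2 + b z + c = 0 with a = -1.47, b = -0.75, c = 1.
  Discriminant D = b^2 - 4ac = (-0.75)^2 - 4*(-1.47)*1 = 0.5625 - (-5.88) = 6.4425.
  D >= 0, so the roots are real: z = (-b +/- sqrt(D)) / (2a) = (0.75 +/- 2.538208) / (-2.94).
    z_1 = (0.75 + 2.538208) / (-2.94) = -1.1184,   |z_1| = 1.1184.
    z_2 = (0.75 - 2.538208) / (-2.94) = 0.6082,   |z_2| = 0.6082.
Moduli of all roots: 2.5000, 1.1184, 0.6082.
All moduli strictly greater than 1? No.
Verdict: Not invertible.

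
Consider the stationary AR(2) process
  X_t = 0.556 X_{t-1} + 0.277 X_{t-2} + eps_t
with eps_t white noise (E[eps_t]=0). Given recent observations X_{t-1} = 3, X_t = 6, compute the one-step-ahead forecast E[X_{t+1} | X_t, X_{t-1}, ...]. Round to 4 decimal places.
E[X_{t+1} \mid \mathcal F_t] = 4.1670

For an AR(p) model X_t = c + sum_i phi_i X_{t-i} + eps_t, the
one-step-ahead conditional mean is
  E[X_{t+1} | X_t, ...] = c + sum_i phi_i X_{t+1-i}.
Substitute known values:
  E[X_{t+1} | ...] = (0.556) * (6) + (0.277) * (3)
                   = 4.1670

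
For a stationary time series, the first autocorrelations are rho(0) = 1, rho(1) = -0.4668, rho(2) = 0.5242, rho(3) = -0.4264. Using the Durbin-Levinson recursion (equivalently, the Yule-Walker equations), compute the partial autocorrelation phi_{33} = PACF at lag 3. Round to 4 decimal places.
\phi_{33} = -0.1431

The PACF at lag k is phi_{kk}, the last component of the solution
to the Yule-Walker system G_k phi = r_k where
  (G_k)_{ij} = rho(|i - j|), (r_k)_i = rho(i), i,j = 1..k.
Equivalently, Durbin-Levinson gives phi_{kk} iteratively:
  phi_{11} = rho(1)
  phi_{kk} = [rho(k) - sum_{j=1..k-1} phi_{k-1,j} rho(k-j)]
            / [1 - sum_{j=1..k-1} phi_{k-1,j} rho(j)],
  phi_{k,j} = phi_{k-1,j} - phi_{kk} phi_{k-1,k-j},  j = 1..k-1.
Step k = 1:
  phi_11 = rho(1) = -0.4668.
Step k = 2:
  phi_22 = [rho(2) - phi_11 rho(1)] / [1 - phi_11 rho(1)] = [0.5242 - (-0.4668)(-0.4668)] / [1 - (-0.4668)(-0.4668)]
         = 0.30629776 / 0.78209776 = 0.391636.
  Update: phi_21 = phi_11 - phi_22 phi_11 = -0.4668 - (0.391636)(-0.4668) = -0.283984.
Step k = 3:
  phi_33 = [rho(3) - phi_21 rho(2) - phi_22 rho(1)] / [1 - phi_21 rho(1) - phi_22 rho(2)]
    numerator   = -0.4264 - (-0.283984)(0.5242) - (0.391636)(-0.4668) = -0.0947197
    denominator = 1 - (-0.283984)(-0.4668) - (0.391636)(0.5242) = 0.66214048
  phi_33 = -0.0947197 / 0.66214048 = -0.1431.
Therefore phi_{33} = -0.1431.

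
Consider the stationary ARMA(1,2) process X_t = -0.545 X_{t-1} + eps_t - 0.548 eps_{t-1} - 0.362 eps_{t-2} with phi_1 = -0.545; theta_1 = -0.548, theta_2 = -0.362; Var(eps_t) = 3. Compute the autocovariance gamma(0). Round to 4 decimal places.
\gamma(0) = 6.8170

Multiply the model equation by X_{t-k} and take expectations. With theta_0 = psi_0 = 1 and psi_j the MA(infinity) weights, this gives
  gamma(k) - sum_i phi_i gamma(k-i) = c_k,
  c_k = sigma^2 * sum_{j=k..q} theta_j psi_{j-k}   (c_k = 0 for k > q),
using gamma(-m) = gamma(m).
psi-weights needed (psi_j = theta_j + sum_i phi_i psi_{j-i}):
  psi_1 = theta_1 + phi_1 = -0.548 + (-0.545) = -1.093
  psi_2 = theta_2 + phi_1 psi_1 = -0.362 + (-0.545)(-1.093) = 0.233685
Right-hand sides:
  c_0 = sigma^2 (1 + theta_1 psi_1 + theta_2 psi_2) = 3 * (1 + (-0.548)(-1.093) + (-0.362)(0.233685)) = 3 * 1.51437 = 4.54311
  c_1 = sigma^2 (theta_1 + theta_2 psi_1) = 3 * (-0.548 + (-0.362)(-1.093)) = -0.457002
  c_2 = sigma^2 theta_2 = 3 * (-0.362) = -1.086
Equations for k = 0 and k = 1 (AR order 1):
  gamma(0) = phi_1 gamma(1) + c_0
  gamma(1) = phi_1 gamma(0) + c_1
Substituting the second into the first: gamma(0) (1 - phi_1^2) = c_0 + phi_1 c_1, so
  gamma(0) = (c_0 + phi_1 c_1) / (1 - phi_1^2) = (4.54311 + (-0.545)(-0.457002)) / (1 - (-0.545)^2) = 4.792176 / 0.702975 = 6.816994.
Therefore gamma(0) = 6.8170 (to 4 decimal places).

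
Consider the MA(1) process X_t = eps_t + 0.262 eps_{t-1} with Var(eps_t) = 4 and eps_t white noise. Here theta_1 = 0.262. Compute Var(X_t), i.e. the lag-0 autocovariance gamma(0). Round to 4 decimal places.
\gamma(0) = 4.2746

For an MA(q) process X_t = eps_t + sum_i theta_i eps_{t-i} with
Var(eps_t) = sigma^2, the variance is
  gamma(0) = sigma^2 * (1 + sum_i theta_i^2).
  sum_i theta_i^2 = (0.262)^2 = 0.068644.
  gamma(0) = 4 * (1 + 0.068644) = 4 * 1.068644 = 4.274576, which rounds to 4.2746.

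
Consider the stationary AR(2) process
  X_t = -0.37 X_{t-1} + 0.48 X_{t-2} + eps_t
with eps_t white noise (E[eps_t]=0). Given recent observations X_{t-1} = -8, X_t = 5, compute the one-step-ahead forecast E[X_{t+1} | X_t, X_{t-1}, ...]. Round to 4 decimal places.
E[X_{t+1} \mid \mathcal F_t] = -5.6900

For an AR(p) model X_t = c + sum_i phi_i X_{t-i} + eps_t, the
one-step-ahead conditional mean is
  E[X_{t+1} | X_t, ...] = c + sum_i phi_i X_{t+1-i}.
Substitute known values:
  E[X_{t+1} | ...] = (-0.37) * (5) + (0.48) * (-8)
                   = -5.6900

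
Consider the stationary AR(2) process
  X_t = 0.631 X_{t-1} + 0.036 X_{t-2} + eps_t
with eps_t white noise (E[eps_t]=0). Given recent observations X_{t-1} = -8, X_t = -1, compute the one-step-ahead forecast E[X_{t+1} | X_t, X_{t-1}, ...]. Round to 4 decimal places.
E[X_{t+1} \mid \mathcal F_t] = -0.9190

For an AR(p) model X_t = c + sum_i phi_i X_{t-i} + eps_t, the
one-step-ahead conditional mean is
  E[X_{t+1} | X_t, ...] = c + sum_i phi_i X_{t+1-i}.
Substitute known values:
  E[X_{t+1} | ...] = (0.631) * (-1) + (0.036) * (-8)
                   = -0.9190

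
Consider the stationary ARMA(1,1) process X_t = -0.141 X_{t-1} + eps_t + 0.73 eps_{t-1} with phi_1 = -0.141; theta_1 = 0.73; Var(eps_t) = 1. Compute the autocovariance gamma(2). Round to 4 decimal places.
\gamma(2) = -0.0760

Multiply the model equation by X_{t-k} and take expectations. With theta_0 = psi_0 = 1 and psi_j the MA(infinity) weights, this gives
  gamma(k) - sum_i phi_i gamma(k-i) = c_k,
  c_k = sigma^2 * sum_{j=k..q} theta_j psi_{j-k}   (c_k = 0 for k > q),
using gamma(-m) = gamma(m).
psi-weights needed (psi_j = theta_j + sum_i phi_i psi_{j-i}):
  psi_1 = theta_1 + phi_1 = 0.73 + (-0.141) = 0.589
Right-hand sides:
  c_0 = sigma^2 (1 + theta_1 psi_1) = 1 * (1 + (0.73)(0.589)) = 1 * 1.42997 = 1.42997
  c_1 = sigma^2 theta_1 = 1 * (0.73) = 0.73
  c_2 = 0
Equations for k = 0 and k = 1 (AR order 1):
  gamma(0) = phi_1 gamma(1) + c_0
  gamma(1) = phi_1 gamma(0) + c_1
Substituting the second into the first: gamma(0) (1 - phi_1^2) = c_0 + phi_1 c_1, so
  gamma(0) = (c_0 + phi_1 c_1) / (1 - phi_1^2) = (1.42997 + (-0.141)(0.73)) / (1 - (-0.141)^2) = 1.32704 / 0.980119 = 1.353958.
  gamma(1) = phi_1 gamma(0) + c_1 = (-0.141)(1.353958) + (0.73) = 0.539092.
For k = 2 (> q): gamma(2) = phi_1 gamma(1) = (-0.141)(0.539092) = -0.076012.
Therefore gamma(2) = -0.0760 (to 4 decimal places).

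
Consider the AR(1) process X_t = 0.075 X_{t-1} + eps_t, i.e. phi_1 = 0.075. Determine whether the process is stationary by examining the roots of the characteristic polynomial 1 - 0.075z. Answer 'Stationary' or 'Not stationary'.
\text{Stationary}

The AR(p) characteristic polynomial is P(z) = 1 - 0.075z.
Stationarity requires all roots to lie outside the unit circle, i.e. |z| > 1 for every root.
This is linear in z: 1 + (-0.075) z = 0  =>  z = -1/(-0.075) = 13.333333,  |z| = 13.333333.
Moduli of all roots: 13.3333.
All moduli strictly greater than 1? Yes.
Verdict: Stationary.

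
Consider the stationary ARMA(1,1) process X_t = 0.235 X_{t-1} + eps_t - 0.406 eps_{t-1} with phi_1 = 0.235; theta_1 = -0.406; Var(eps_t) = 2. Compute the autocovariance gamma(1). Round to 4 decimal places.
\gamma(1) = -0.3275

Multiply the model equation by X_{t-k} and take expectations. With theta_0 = psi_0 = 1 and psi_j the MA(infinity) weights, this gives
  gamma(k) - sum_i phi_i gamma(k-i) = c_k,
  c_k = sigma^2 * sum_{j=k..q} theta_j psi_{j-k}   (c_k = 0 for k > q),
using gamma(-m) = gamma(m).
psi-weights needed (psi_j = theta_j + sum_i phi_i psi_{j-i}):
  psi_1 = theta_1 + phi_1 = -0.406 + (0.235) = -0.171
Right-hand sides:
  c_0 = sigma^2 (1 + theta_1 psi_1) = 2 * (1 + (-0.406)(-0.171)) = 2 * 1.069426 = 2.138852
  c_1 = sigma^2 theta_1 = 2 * (-0.406) = -0.812
  c_2 = 0
Equations for k = 0 and k = 1 (AR order 1):
  gamma(0) = phi_1 gamma(1) + c_0
  gamma(1) = phi_1 gamma(0) + c_1
Substituting the second into the first: gamma(0) (1 - phi_1^2) = c_0 + phi_1 c_1, so
  gamma(0) = (c_0 + phi_1 c_1) / (1 - phi_1^2) = (2.138852 + (0.235)(-0.812)) / (1 - (0.235)^2) = 1.948032 / 0.944775 = 2.0619.
  gamma(1) = phi_1 gamma(0) + c_1 = (0.235)(2.0619) + (-0.812) = -0.327453.
Therefore gamma(1) = -0.3275 (to 4 decimal places).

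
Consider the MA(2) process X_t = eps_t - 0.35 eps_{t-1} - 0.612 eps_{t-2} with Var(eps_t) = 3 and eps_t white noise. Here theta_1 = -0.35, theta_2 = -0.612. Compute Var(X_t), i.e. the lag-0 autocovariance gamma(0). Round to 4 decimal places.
\gamma(0) = 4.4911

For an MA(q) process X_t = eps_t + sum_i theta_i eps_{t-i} with
Var(eps_t) = sigma^2, the variance is
  gamma(0) = sigma^2 * (1 + sum_i theta_i^2).
  sum_i theta_i^2 = (-0.35)^2 + (-0.612)^2 = 0.1225 + 0.374544 = 0.497044.
  gamma(0) = 3 * (1 + 0.497044) = 3 * 1.497044 = 4.491132, which rounds to 4.4911.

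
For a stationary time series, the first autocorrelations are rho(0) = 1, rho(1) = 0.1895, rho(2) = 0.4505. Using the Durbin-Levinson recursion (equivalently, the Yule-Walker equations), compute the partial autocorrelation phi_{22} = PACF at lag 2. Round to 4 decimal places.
\phi_{22} = 0.4300

The PACF at lag k is phi_{kk}, the last component of the solution
to the Yule-Walker system G_k phi = r_k where
  (G_k)_{ij} = rho(|i - j|), (r_k)_i = rho(i), i,j = 1..k.
Equivalently, Durbin-Levinson gives phi_{kk} iteratively:
  phi_{11} = rho(1)
  phi_{kk} = [rho(k) - sum_{j=1..k-1} phi_{k-1,j} rho(k-j)]
            / [1 - sum_{j=1..k-1} phi_{k-1,j} rho(j)],
  phi_{k,j} = phi_{k-1,j} - phi_{kk} phi_{k-1,k-j},  j = 1..k-1.
Step k = 1:
  phi_11 = rho(1) = 0.1895.
Step k = 2:
  phi_22 = [rho(2) - phi_11 rho(1)] / [1 - phi_11 rho(1)] = [0.4505 - (0.1895)(0.1895)] / [1 - (0.1895)(0.1895)]
         = 0.41458975 / 0.96408975 = 0.43.
Therefore phi_{22} = 0.4300.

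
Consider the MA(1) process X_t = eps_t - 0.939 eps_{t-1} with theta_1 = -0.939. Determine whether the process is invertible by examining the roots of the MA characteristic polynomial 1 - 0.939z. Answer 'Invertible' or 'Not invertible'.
\text{Invertible}

The MA(q) characteristic polynomial is P(z) = 1 - 0.939z.
Invertibility requires all roots to lie outside the unit circle, i.e. |z| > 1 for every root.
This is linear in z: 1 + (-0.939) z = 0  =>  z = -1/(-0.939) = 1.064963,  |z| = 1.064963.
Moduli of all roots: 1.0650.
All moduli strictly greater than 1? Yes.
Verdict: Invertible.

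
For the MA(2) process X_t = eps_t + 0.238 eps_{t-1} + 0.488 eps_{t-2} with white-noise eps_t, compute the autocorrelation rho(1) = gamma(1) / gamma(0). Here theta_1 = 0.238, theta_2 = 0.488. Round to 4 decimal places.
\rho(1) = 0.2735

For an MA(q) process with theta_0 = 1, the autocovariance is
  gamma(k) = sigma^2 * sum_{i=0..q-k} theta_i * theta_{i+k},
and rho(k) = gamma(k) / gamma(0). Sigma^2 cancels.
  numerator   = (1)*(0.238) + (0.238)*(0.488) = 0.354144.
  denominator = (1)^2 + (0.238)^2 + (0.488)^2 = 1.294788.
  rho(1) = 0.354144 / 1.294788 = 0.2735.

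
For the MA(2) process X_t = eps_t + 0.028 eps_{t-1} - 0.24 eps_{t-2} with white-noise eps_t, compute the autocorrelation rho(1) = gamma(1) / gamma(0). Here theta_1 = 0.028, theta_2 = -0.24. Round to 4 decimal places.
\rho(1) = 0.0201

For an MA(q) process with theta_0 = 1, the autocovariance is
  gamma(k) = sigma^2 * sum_{i=0..q-k} theta_i * theta_{i+k},
and rho(k) = gamma(k) / gamma(0). Sigma^2 cancels.
  numerator   = (1)*(0.028) + (0.028)*(-0.24) = 0.02128.
  denominator = (1)^2 + (0.028)^2 + (-0.24)^2 = 1.058384.
  rho(1) = 0.02128 / 1.058384 = 0.0201.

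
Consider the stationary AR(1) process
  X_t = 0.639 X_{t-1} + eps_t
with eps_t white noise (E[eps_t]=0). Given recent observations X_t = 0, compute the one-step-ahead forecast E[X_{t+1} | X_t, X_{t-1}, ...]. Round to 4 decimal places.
E[X_{t+1} \mid \mathcal F_t] = 0.0000

For an AR(p) model X_t = c + sum_i phi_i X_{t-i} + eps_t, the
one-step-ahead conditional mean is
  E[X_{t+1} | X_t, ...] = c + sum_i phi_i X_{t+1-i}.
Substitute known values:
  E[X_{t+1} | ...] = (0.639) * (0)
                   = 0.0000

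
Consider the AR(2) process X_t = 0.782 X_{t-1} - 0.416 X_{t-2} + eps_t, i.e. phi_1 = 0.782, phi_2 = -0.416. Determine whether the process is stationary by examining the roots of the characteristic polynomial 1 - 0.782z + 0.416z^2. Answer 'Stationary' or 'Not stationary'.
\text{Stationary}

The AR(p) characteristic polynomial is P(z) = 1 - 0.782z + 0.416z^2.
Stationarity requires all roots to lie outside the unit circle, i.e. |z| > 1 for every root.
Set 1 + (-0.782) z + (0.416) z^2 = 0, i.e. a z^2 + b z + c = 0 with a = 0.416, b = -0.782, c = 1.
Discriminant D = b^2 - 4ac = (-0.782)^2 - 4*(0.416)*1 = 0.611524 - (1.664) = -1.052476.
D < 0, so the roots are the complex-conjugate pair z = (-b +/- i sqrt(-D)) / (2a) = 0.9399 +/- 1.2331i.
For a conjugate pair |z|^2 = z * conj(z) = (product of roots) = c/a = 1/(0.416) = 2.403846, so |z| = sqrt(2.403846) = 1.5504 for both roots.
Moduli of all roots: 1.5504, 1.5504.
All moduli strictly greater than 1? Yes.
Verdict: Stationary.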